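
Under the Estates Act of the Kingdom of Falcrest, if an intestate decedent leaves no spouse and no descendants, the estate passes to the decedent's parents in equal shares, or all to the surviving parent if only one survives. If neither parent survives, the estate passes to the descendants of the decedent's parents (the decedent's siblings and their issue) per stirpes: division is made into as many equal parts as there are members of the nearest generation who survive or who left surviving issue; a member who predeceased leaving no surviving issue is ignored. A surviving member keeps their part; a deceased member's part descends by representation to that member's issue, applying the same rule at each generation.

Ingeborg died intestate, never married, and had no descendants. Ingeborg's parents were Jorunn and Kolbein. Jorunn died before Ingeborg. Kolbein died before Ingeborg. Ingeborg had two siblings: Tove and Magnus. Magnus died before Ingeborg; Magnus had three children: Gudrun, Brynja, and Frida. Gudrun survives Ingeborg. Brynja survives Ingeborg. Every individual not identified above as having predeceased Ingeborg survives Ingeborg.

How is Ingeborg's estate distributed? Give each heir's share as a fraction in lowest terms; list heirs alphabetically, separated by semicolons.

Neither parent survives and there are no descendants, so the estate passes to Ingeborg's siblings and their issue per stirpes.
The estate is divided into 2 equal shares of 1/2 among Tove, Magnus.
Tove is living and takes 1/2.
Magnus predeceased; the 1/2 allotted to Magnus's branch passes to Magnus's issue by representation.
The 1/2 is divided into 3 equal shares of 1/6 among Gudrun, Brynja, Frida.
Gudrun is living and takes 1/6.
Brynja is living and takes 1/6.
Frida is living and takes 1/6.

Brynja 1/6; Frida 1/6; Gudrun 1/6; Tove 1/2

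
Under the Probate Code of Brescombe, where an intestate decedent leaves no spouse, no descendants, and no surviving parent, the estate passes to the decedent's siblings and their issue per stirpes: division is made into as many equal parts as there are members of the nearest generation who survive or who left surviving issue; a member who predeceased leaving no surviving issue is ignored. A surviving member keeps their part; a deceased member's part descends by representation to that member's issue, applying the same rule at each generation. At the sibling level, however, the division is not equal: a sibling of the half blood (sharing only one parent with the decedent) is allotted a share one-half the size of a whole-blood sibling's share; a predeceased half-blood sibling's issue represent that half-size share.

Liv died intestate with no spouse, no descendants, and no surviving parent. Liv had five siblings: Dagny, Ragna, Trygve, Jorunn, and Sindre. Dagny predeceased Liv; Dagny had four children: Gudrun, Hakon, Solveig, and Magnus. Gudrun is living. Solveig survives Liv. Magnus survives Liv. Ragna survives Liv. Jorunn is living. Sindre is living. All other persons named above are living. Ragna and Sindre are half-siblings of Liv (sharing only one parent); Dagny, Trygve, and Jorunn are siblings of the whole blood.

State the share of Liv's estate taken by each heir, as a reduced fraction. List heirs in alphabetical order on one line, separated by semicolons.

Gudrun 1/16; Hakon 1/16; Jorunn 1/4; Magnus 1/16; Ragna 1/8; Sindre 1/8; Solveig 1/16; Trygve 1/4

No spouse, descendants, or parent survives, so the estate passes to Liv's siblings per stirpes.
Half-blood siblings count for one-half the weight of whole-blood siblings at the initial division.
Dividing 1 in proportion to weights (total weight 4): Dagny (weight 1) → 1/4; Ragna (weight 1/2) → 1/8; Trygve (weight 1) → 1/4; Jorunn (weight 1) → 1/4; Sindre (weight 1/2) → 1/8.
Dagny predeceased; the 1/4 allotted to Dagny's branch passes to Dagny's issue by representation.
The 1/4 is divided into 4 equal shares of 1/16 among Gudrun, Hakon, Solveig, Magnus.
Gudrun is living and takes 1/16.
Hakon is living and takes 1/16.
Solveig is living and takes 1/16.
Magnus is living and takes 1/16.
Ragna is living and takes 1/8.
Trygve is living and takes 1/4.
Jorunn is living and takes 1/4.
Sindre is living and takes 1/8.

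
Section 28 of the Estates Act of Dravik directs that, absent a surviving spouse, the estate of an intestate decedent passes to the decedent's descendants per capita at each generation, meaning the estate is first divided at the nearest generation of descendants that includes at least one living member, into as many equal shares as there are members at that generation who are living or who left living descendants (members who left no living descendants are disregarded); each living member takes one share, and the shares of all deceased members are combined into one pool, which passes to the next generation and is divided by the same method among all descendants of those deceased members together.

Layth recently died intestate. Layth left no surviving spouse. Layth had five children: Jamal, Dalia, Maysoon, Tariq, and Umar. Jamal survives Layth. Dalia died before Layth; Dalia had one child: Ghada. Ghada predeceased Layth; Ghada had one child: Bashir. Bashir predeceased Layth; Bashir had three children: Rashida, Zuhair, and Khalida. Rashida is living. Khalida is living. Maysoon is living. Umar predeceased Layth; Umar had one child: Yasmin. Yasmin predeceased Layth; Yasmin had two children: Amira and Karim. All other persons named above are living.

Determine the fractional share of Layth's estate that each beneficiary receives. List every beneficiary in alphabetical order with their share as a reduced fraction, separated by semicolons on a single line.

Amira 2/15; Jamal 1/5; Karim 2/15; Khalida 2/45; Maysoon 1/5; Rashida 2/45; Tariq 1/5; Zuhair 2/45

There is no surviving spouse, so the entire estate passes to Layth's descendants per capita at each generation.
At generation 1 (Jamal, Dalia, Maysoon, Tariq, Umar) there are 5 shares of (1)/5 = 1/5 each.
Living: Jamal, Maysoon, and Tariq — each takes 1/5.
Deceased: Dalia and Umar. Their combined 2/5 is pooled and carried to generation 2.
At generation 2 (Ghada, Yasmin) there are 2 shares of (2/5)/2 = 1/5 each.
Deceased: Ghada and Yasmin. Their combined 2/5 is pooled and carried to generation 3.
At generation 3 (Bashir, Amira, Karim) there are 3 shares of (2/5)/3 = 2/15 each.
Living: Amira and Karim — each takes 2/15.
Deceased: Bashir. That 2/15 share is carried to generation 4.
At generation 4 (Rashida, Zuhair, Khalida) there are 3 shares of (2/15)/3 = 2/45 each.
Living: Rashida, Zuhair, and Khalida — each takes 2/45.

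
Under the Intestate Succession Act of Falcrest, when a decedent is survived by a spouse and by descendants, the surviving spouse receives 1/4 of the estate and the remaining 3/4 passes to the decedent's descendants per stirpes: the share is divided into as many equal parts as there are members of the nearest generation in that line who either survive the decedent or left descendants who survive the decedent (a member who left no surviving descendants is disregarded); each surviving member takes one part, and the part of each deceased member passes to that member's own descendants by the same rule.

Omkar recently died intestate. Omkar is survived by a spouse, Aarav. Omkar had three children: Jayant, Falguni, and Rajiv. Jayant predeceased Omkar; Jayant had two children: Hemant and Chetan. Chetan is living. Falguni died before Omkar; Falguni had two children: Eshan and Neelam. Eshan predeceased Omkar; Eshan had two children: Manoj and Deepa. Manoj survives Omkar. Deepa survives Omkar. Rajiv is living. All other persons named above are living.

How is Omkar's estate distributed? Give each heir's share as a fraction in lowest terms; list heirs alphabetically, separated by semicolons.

Aarav 1/4; Chetan 1/8; Deepa 1/16; Hemant 1/8; Manoj 1/16; Neelam 1/8; Rajiv 1/4

Aarav, as surviving spouse, takes 1/4.
The remaining 3/4 passes to Omkar's descendants per stirpes.
The 3/4 is divided into 3 equal shares of 1/4 among Jayant, Falguni, Rajiv.
Jayant predeceased; the 1/4 allotted to Jayant's branch passes to Jayant's issue by representation.
The 1/4 is divided into 2 equal shares of 1/8 among Hemant, Chetan.
Hemant is living and takes 1/8.
Chetan is living and takes 1/8.
Falguni predeceased; the 1/4 allotted to Falguni's branch passes to Falguni's issue by representation.
The 1/4 is divided into 2 equal shares of 1/8 among Eshan, Neelam.
Eshan predeceased; the 1/8 allotted to Eshan's branch passes to Eshan's issue by representation.
The 1/8 is divided into 2 equal shares of 1/16 among Manoj, Deepa.
Manoj is living and takes 1/16.
Deepa is living and takes 1/16.
Neelam is living and takes 1/8.
Rajiv is living and takes 1/4.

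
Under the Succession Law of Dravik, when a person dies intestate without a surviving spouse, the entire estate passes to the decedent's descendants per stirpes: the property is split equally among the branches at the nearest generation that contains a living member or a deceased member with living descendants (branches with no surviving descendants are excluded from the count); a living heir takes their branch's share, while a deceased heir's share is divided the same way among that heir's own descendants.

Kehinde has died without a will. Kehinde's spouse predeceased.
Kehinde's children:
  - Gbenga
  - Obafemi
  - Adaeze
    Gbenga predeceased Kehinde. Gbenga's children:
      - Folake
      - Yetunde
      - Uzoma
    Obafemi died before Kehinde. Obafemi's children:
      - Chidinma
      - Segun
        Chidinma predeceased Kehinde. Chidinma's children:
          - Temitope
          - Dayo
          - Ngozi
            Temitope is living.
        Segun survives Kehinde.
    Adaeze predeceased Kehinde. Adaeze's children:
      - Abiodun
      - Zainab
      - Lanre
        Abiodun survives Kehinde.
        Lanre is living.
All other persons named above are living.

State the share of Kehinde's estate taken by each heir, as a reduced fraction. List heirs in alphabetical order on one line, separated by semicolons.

Abiodun 1/9; Dayo 1/18; Folake 1/9; Lanre 1/9; Ngozi 1/18; Segun 1/6; Temitope 1/18; Uzoma 1/9; Yetunde 1/9; Zainab 1/9

There is no surviving spouse, so the entire estate passes to Kehinde's descendants per stirpes.
The estate is divided into 3 equal shares of 1/3 among Gbenga, Obafemi, Adaeze.
Gbenga predeceased; the 1/3 allotted to Gbenga's branch passes to Gbenga's issue by representation.
The 1/3 is divided into 3 equal shares of 1/9 among Folake, Yetunde, Uzoma.
Folake is living and takes 1/9.
Yetunde is living and takes 1/9.
Uzoma is living and takes 1/9.
Obafemi predeceased; the 1/3 allotted to Obafemi's branch passes to Obafemi's issue by representation.
The 1/3 is divided into 2 equal shares of 1/6 among Chidinma, Segun.
Chidinma predeceased; the 1/6 allotted to Chidinma's branch passes to Chidinma's issue by representation.
The 1/6 is divided into 3 equal shares of 1/18 among Temitope, Dayo, Ngozi.
Temitope is living and takes 1/18.
Dayo is living and takes 1/18.
Ngozi is living and takes 1/18.
Segun is living and takes 1/6.
Adaeze predeceased; the 1/3 allotted to Adaeze's branch passes to Adaeze's issue by representation.
The 1/3 is divided into 3 equal shares of 1/9 among Abiodun, Zainab, Lanre.
Abiodun is living and takes 1/9.
Zainab is living and takes 1/9.
Lanre is living and takes 1/9.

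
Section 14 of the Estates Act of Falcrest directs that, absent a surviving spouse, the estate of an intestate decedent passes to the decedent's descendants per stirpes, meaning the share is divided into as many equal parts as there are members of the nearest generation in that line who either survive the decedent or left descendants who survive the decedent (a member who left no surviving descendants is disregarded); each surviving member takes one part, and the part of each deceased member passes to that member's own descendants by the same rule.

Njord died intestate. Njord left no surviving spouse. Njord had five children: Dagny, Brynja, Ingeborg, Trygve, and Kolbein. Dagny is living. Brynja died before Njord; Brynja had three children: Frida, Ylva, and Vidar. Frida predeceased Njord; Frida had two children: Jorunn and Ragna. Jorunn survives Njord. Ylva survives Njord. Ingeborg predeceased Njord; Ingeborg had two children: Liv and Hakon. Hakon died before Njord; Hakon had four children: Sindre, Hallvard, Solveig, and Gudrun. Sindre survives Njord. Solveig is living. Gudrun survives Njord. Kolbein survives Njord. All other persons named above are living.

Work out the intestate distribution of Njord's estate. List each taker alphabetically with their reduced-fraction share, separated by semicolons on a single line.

There is no surviving spouse, so the entire estate passes to Njord's descendants per stirpes.
The estate is divided into 5 equal shares of 1/5 among Dagny, Brynja, Ingeborg, Trygve, Kolbein.
Dagny is living and takes 1/5.
Brynja predeceased; the 1/5 allotted to Brynja's branch passes to Brynja's issue by representation.
The 1/5 is divided into 3 equal shares of 1/15 among Frida, Ylva, Vidar.
Frida predeceased; the 1/15 allotted to Frida's branch passes to Frida's issue by representation.
The 1/15 is divided into 2 equal shares of 1/30 among Jorunn, Ragna.
Jorunn is living and takes 1/30.
Ragna is living and takes 1/30.
Ylva is living and takes 1/15.
Vidar is living and takes 1/15.
Ingeborg predeceased; the 1/5 allotted to Ingeborg's branch passes to Ingeborg's issue by representation.
The 1/5 is divided into 2 equal shares of 1/10 among Liv, Hakon.
Liv is living and takes 1/10.
Hakon predeceased; the 1/10 allotted to Hakon's branch passes to Hakon's issue by representation.
The 1/10 is divided into 4 equal shares of 1/40 among Sindre, Hallvard, Solveig, Gudrun.
Sindre is living and takes 1/40.
Hallvard is living and takes 1/40.
Solveig is living and takes 1/40.
Gudrun is living and takes 1/40.
Trygve is living and takes 1/5.
Kolbein is living and takes 1/5.

Dagny 1/5; Gudrun 1/40; Hallvard 1/40; Jorunn 1/30; Kolbein 1/5; Liv 1/10; Ragna 1/30; Sindre 1/40; Solveig 1/40; Trygve 1/5; Vidar 1/15; Ylva 1/15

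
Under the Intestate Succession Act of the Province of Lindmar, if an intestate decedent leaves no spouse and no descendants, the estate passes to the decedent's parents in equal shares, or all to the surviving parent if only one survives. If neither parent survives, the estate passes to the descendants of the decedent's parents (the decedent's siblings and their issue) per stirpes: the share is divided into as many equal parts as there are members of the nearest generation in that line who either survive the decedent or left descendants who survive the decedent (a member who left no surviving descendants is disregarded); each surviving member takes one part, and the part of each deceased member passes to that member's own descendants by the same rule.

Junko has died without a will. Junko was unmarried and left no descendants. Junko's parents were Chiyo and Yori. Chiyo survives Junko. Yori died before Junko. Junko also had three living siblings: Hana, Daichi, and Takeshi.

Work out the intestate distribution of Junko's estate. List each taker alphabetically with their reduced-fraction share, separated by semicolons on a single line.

Chiyo 1

Only one parent, Chiyo, survives, so Chiyo takes the entire estate. The siblings take nothing because a surviving parent has priority.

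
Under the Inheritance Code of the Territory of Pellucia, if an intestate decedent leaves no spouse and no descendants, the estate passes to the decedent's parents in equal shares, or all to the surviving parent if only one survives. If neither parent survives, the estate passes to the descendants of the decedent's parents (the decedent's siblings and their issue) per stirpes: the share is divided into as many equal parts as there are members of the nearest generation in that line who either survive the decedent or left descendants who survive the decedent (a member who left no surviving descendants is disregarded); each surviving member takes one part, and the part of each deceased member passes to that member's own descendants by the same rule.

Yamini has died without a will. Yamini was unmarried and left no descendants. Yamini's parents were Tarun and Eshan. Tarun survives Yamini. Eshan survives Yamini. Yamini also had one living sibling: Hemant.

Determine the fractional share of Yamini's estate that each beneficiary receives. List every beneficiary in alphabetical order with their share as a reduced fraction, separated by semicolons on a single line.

Eshan 1/2; Tarun 1/2

Both parents survive, so Tarun and Eshan each take 1/2. The siblings take nothing because a surviving parent has priority.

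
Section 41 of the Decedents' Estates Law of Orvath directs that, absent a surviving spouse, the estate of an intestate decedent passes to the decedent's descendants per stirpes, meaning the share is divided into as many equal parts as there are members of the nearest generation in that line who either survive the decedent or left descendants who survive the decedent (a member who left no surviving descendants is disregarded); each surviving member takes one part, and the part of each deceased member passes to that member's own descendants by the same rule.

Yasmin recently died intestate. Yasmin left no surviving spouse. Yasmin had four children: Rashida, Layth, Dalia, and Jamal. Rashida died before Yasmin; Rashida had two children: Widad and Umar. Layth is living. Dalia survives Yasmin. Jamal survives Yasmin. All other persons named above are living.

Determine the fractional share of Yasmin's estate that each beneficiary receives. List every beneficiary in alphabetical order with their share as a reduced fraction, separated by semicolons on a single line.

There is no surviving spouse, so the entire estate passes to Yasmin's descendants per stirpes.
The estate is divided into 4 equal shares of 1/4 among Rashida, Layth, Dalia, Jamal.
Rashida predeceased; the 1/4 allotted to Rashida's branch passes to Rashida's issue by representation.
The 1/4 is divided into 2 equal shares of 1/8 among Widad, Umar.
Widad is living and takes 1/8.
Umar is living and takes 1/8.
Layth is living and takes 1/4.
Dalia is living and takes 1/4.
Jamal is living and takes 1/4.

Dalia 1/4; Jamal 1/4; Layth 1/4; Umar 1/8; Widad 1/8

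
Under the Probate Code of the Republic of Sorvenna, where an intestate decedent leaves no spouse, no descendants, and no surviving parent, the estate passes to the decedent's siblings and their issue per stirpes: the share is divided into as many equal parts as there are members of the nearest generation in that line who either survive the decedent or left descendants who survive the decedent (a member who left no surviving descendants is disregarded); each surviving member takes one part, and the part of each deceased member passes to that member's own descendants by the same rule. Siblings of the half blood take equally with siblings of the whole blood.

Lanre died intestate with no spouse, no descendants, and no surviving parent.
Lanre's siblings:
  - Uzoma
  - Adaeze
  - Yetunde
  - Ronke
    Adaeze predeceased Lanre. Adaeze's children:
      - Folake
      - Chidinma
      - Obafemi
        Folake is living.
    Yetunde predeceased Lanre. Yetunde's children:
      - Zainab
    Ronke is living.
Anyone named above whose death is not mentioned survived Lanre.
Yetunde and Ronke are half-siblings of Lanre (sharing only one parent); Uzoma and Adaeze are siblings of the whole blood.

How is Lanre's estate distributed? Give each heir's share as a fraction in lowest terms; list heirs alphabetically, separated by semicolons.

Chidinma 1/12; Folake 1/12; Obafemi 1/12; Ronke 1/4; Uzoma 1/4; Zainab 1/4

No spouse, descendants, or parent survives, so the estate passes to Lanre's siblings per stirpes.
Half-blood and whole-blood siblings take equally under the stated rule.
The estate is divided into 4 equal shares of 1/4 among Uzoma, Adaeze, Yetunde, Ronke.
Uzoma is living and takes 1/4.
Adaeze predeceased; the 1/4 allotted to Adaeze's branch passes to Adaeze's issue by representation.
The 1/4 is divided into 3 equal shares of 1/12 among Folake, Chidinma, Obafemi.
Folake is living and takes 1/12.
Chidinma is living and takes 1/12.
Obafemi is living and takes 1/12.
Yetunde predeceased; the 1/4 allotted to Yetunde's branch passes to Yetunde's issue by representation.
Zainab is the sole taker at this level and receives the full 1/4.
Ronke is living and takes 1/4.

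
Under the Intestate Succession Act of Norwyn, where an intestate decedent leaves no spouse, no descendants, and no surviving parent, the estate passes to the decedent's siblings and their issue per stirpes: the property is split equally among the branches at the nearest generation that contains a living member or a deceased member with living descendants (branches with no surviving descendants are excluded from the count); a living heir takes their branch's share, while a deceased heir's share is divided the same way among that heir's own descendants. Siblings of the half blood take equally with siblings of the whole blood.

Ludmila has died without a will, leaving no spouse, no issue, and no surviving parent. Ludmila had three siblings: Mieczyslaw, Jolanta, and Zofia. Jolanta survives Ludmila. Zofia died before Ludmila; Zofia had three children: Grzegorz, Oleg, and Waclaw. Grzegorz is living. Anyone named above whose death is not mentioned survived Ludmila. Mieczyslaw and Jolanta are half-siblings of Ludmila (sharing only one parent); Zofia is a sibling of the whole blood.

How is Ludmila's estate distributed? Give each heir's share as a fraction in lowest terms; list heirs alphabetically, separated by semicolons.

Grzegorz 1/9; Jolanta 1/3; Mieczyslaw 1/3; Oleg 1/9; Waclaw 1/9

No spouse, descendants, or parent survives, so the estate passes to Ludmila's siblings per stirpes.
Half-blood and whole-blood siblings take equally under the stated rule.
The estate is divided into 3 equal shares of 1/3 among Mieczyslaw, Jolanta, Zofia.
Mieczyslaw is living and takes 1/3.
Jolanta is living and takes 1/3.
Zofia predeceased; the 1/3 allotted to Zofia's branch passes to Zofia's issue by representation.
The 1/3 is divided into 3 equal shares of 1/9 among Grzegorz, Oleg, Waclaw.
Grzegorz is living and takes 1/9.
Oleg is living and takes 1/9.
Waclaw is living and takes 1/9.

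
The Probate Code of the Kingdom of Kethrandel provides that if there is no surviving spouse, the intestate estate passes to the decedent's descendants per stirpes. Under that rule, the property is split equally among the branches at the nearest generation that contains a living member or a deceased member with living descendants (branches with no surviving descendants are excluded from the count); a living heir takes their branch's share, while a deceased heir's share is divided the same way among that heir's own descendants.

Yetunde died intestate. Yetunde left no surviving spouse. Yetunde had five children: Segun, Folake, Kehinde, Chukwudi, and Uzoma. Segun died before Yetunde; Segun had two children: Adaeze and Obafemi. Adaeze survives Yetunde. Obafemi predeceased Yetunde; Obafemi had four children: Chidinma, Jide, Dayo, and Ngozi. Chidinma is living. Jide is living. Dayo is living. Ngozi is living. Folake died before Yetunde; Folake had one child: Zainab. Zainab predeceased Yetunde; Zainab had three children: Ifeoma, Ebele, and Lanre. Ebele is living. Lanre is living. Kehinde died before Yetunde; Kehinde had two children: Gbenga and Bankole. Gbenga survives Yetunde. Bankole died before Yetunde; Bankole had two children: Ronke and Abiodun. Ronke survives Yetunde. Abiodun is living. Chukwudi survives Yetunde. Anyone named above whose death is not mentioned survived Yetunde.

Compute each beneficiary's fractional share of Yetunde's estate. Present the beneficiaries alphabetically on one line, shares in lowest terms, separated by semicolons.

There is no surviving spouse, so the entire estate passes to Yetunde's descendants per stirpes.
The estate is divided into 5 equal shares of 1/5 among Segun, Folake, Kehinde, Chukwudi, Uzoma.
Segun predeceased; the 1/5 allotted to Segun's branch passes to Segun's issue by representation.
The 1/5 is divided into 2 equal shares of 1/10 among Adaeze, Obafemi.
Adaeze is living and takes 1/10.
Obafemi predeceased; the 1/10 allotted to Obafemi's branch passes to Obafemi's issue by representation.
The 1/10 is divided into 4 equal shares of 1/40 among Chidinma, Jide, Dayo, Ngozi.
Chidinma is living and takes 1/40.
Jide is living and takes 1/40.
Dayo is living and takes 1/40.
Ngozi is living and takes 1/40.
Folake predeceased; the 1/5 allotted to Folake's branch passes to Folake's issue by representation.
Zainab's line is the sole branch at this level, so the full 1/5 passes to Zainab's issue by representation.
The 1/5 is divided into 3 equal shares of 1/15 among Ifeoma, Ebele, Lanre.
Ifeoma is living and takes 1/15.
Ebele is living and takes 1/15.
Lanre is living and takes 1/15.
Kehinde predeceased; the 1/5 allotted to Kehinde's branch passes to Kehinde's issue by representation.
The 1/5 is divided into 2 equal shares of 1/10 among Gbenga, Bankole.
Gbenga is living and takes 1/10.
Bankole predeceased; the 1/10 allotted to Bankole's branch passes to Bankole's issue by representation.
The 1/10 is divided into 2 equal shares of 1/20 among Ronke, Abiodun.
Ronke is living and takes 1/20.
Abiodun is living and takes 1/20.
Chukwudi is living and takes 1/5.
Uzoma is living and takes 1/5.

Abiodun 1/20; Adaeze 1/10; Chidinma 1/40; Chukwudi 1/5; Dayo 1/40; Ebele 1/15; Gbenga 1/10; Ifeoma 1/15; Jide 1/40; Lanre 1/15; Ngozi 1/40; Ronke 1/20; Uzoma 1/5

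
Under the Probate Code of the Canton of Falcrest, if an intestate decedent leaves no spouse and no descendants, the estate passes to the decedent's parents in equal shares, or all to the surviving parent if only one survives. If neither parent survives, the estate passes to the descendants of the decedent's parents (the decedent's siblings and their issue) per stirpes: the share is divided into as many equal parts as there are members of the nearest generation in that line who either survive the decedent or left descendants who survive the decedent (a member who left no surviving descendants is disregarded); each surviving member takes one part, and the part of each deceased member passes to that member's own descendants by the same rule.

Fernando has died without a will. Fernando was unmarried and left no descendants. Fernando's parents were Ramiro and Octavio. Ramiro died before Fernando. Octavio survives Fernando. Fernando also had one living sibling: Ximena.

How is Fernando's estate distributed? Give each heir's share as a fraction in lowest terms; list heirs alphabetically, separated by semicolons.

Octavio 1

Only one parent, Octavio, survives, so Octavio takes the entire estate. The siblings take nothing because a surviving parent has priority.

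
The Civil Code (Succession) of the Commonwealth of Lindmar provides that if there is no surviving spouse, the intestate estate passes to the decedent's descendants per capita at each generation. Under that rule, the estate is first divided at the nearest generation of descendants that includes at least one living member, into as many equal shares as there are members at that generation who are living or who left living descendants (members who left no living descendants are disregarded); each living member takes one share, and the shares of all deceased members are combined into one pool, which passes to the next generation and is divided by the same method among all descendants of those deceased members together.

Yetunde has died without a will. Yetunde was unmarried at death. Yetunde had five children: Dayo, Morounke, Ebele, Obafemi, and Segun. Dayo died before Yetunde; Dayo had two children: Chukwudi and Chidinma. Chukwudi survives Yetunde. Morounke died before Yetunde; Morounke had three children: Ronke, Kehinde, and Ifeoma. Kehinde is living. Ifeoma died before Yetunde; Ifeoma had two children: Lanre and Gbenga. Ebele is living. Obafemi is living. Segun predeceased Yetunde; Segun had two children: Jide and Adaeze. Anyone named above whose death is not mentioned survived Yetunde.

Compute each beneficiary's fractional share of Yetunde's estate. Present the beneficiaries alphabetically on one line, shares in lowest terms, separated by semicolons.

There is no surviving spouse, so the entire estate passes to Yetunde's descendants per capita at each generation.
At generation 1 (Dayo, Morounke, Ebele, Obafemi, Segun) there are 5 shares of (1)/5 = 1/5 each.
Living: Ebele and Obafemi — each takes 1/5.
Deceased: Dayo, Morounke, and Segun. Their combined 3/5 is pooled and carried to generation 2.
At generation 2 (Chukwudi, Chidinma, Ronke, Kehinde, Ifeoma, Jide, Adaeze) there are 7 shares of (3/5)/7 = 3/35 each.
Living: Chukwudi, Chidinma, Ronke, Kehinde, Jide, and Adaeze — each takes 3/35.
Deceased: Ifeoma. That 3/35 share is carried to generation 3.
At generation 3 (Lanre, Gbenga) there are 2 shares of (3/35)/2 = 3/70 each.
Living: Lanre and Gbenga — each takes 3/70.

Adaeze 3/35; Chidinma 3/35; Chukwudi 3/35; Ebele 1/5; Gbenga 3/70; Jide 3/35; Kehinde 3/35; Lanre 3/70; Obafemi 1/5; Ronke 3/35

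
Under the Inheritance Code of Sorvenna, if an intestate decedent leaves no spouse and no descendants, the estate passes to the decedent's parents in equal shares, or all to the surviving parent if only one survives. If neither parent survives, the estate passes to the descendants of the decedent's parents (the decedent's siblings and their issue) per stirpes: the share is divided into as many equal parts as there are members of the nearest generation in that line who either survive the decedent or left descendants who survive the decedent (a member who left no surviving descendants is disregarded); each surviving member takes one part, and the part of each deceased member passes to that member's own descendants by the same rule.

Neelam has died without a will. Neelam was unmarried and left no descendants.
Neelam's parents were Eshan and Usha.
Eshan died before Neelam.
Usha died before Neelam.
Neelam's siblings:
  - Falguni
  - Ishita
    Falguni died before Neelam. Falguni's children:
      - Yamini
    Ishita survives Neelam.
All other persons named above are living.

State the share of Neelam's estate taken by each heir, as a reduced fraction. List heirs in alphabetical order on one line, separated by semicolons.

Ishita 1/2; Yamini 1/2

Neither parent survives and there are no descendants, so the estate passes to Neelam's siblings and their issue per stirpes.
The estate is divided into 2 equal shares of 1/2 among Falguni, Ishita.
Falguni predeceased; the 1/2 allotted to Falguni's branch passes to Falguni's issue by representation.
Yamini is the sole taker at this level and receives the full 1/2.
Ishita is living and takes 1/2.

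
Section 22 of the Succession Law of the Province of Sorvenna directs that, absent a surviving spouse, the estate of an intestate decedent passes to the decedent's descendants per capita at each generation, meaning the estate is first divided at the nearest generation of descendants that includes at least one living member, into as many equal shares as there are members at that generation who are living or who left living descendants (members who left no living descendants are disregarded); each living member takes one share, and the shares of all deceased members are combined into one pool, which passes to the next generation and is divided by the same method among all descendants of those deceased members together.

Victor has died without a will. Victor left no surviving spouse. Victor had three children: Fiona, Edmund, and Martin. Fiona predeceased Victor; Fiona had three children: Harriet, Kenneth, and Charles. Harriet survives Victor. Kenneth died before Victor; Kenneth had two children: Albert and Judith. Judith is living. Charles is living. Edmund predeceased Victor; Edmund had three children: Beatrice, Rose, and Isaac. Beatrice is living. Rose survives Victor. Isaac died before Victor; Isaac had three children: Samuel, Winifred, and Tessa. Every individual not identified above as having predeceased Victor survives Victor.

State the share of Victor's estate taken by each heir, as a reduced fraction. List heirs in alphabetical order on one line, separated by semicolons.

There is no surviving spouse, so the entire estate passes to Victor's descendants per capita at each generation.
At generation 1 (Fiona, Edmund, Martin) there are 3 shares of (1)/3 = 1/3 each.
Living: Martin — each takes 1/3.
Deceased: Fiona and Edmund. Their combined 2/3 is pooled and carried to generation 2.
At generation 2 (Harriet, Kenneth, Charles, Beatrice, Rose, Isaac) there are 6 shares of (2/3)/6 = 1/9 each.
Living: Harriet, Charles, Beatrice, and Rose — each takes 1/9.
Deceased: Kenneth and Isaac. Their combined 2/9 is pooled and carried to generation 3.
At generation 3 (Albert, Judith, Samuel, Winifred, Tessa) there are 5 shares of (2/9)/5 = 2/45 each.
Living: Albert, Judith, Samuel, Winifred, and Tessa — each takes 2/45.

Albert 2/45; Beatrice 1/9; Charles 1/9; Harriet 1/9; Judith 2/45; Martin 1/3; Rose 1/9; Samuel 2/45; Tessa 2/45; Winifred 2/45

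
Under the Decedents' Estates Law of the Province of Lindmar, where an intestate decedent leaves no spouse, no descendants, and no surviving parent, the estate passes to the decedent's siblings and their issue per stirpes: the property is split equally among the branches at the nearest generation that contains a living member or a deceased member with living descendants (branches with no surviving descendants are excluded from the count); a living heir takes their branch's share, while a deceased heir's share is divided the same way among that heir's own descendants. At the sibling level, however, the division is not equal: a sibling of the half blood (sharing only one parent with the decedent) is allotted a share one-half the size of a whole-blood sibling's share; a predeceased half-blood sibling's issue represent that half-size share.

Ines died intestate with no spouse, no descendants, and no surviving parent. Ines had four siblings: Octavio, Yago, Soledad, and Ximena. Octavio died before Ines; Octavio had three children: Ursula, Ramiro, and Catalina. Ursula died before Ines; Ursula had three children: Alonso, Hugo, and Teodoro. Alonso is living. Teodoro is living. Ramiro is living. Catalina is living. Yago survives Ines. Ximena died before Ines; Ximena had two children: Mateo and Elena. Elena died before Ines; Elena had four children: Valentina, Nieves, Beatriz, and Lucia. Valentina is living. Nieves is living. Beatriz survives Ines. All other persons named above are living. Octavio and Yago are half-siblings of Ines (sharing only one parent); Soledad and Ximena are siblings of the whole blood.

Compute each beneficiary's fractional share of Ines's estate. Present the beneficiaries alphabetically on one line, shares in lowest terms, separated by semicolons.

Alonso 1/54; Beatriz 1/24; Catalina 1/18; Hugo 1/54; Lucia 1/24; Mateo 1/6; Nieves 1/24; Ramiro 1/18; Soledad 1/3; Teodoro 1/54; Valentina 1/24; Yago 1/6

No spouse, descendants, or parent survives, so the estate passes to Ines's siblings per stirpes.
Half-blood siblings count for one-half the weight of whole-blood siblings at the initial division.
Dividing 1 in proportion to weights (total weight 3): Octavio (weight 1/2) → 1/6; Yago (weight 1/2) → 1/6; Soledad (weight 1) → 1/3; Ximena (weight 1) → 1/3.
Octavio predeceased; the 1/6 allotted to Octavio's branch passes to Octavio's issue by representation.
The 1/6 is divided into 3 equal shares of 1/18 among Ursula, Ramiro, Catalina.
Ursula predeceased; the 1/18 allotted to Ursula's branch passes to Ursula's issue by representation.
The 1/18 is divided into 3 equal shares of 1/54 among Alonso, Hugo, Teodoro.
Alonso is living and takes 1/54.
Hugo is living and takes 1/54.
Teodoro is living and takes 1/54.
Ramiro is living and takes 1/18.
Catalina is living and takes 1/18.
Yago is living and takes 1/6.
Soledad is living and takes 1/3.
Ximena predeceased; the 1/3 allotted to Ximena's branch passes to Ximena's issue by representation.
The 1/3 is divided into 2 equal shares of 1/6 among Mateo, Elena.
Mateo is living and takes 1/6.
Elena predeceased; the 1/6 allotted to Elena's branch passes to Elena's issue by representation.
The 1/6 is divided into 4 equal shares of 1/24 among Valentina, Nieves, Beatriz, Lucia.
Valentina is living and takes 1/24.
Nieves is living and takes 1/24.
Beatriz is living and takes 1/24.
Lucia is living and takes 1/24.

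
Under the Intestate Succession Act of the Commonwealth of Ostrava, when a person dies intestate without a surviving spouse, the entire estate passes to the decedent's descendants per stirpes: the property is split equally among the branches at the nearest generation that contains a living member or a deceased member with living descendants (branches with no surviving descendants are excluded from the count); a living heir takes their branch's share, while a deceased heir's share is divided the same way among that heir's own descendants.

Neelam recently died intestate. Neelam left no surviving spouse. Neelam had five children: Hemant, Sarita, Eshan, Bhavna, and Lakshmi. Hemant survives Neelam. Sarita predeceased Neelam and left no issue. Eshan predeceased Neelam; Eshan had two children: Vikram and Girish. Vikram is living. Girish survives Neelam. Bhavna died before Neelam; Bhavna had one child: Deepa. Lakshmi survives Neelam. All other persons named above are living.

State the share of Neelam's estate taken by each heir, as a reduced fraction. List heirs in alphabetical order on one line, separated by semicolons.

Deepa 1/4; Girish 1/8; Hemant 1/4; Lakshmi 1/4; Vikram 1/8

There is no surviving spouse, so the entire estate passes to Neelam's descendants per stirpes.
Sarita left no surviving issue, so that branch lapses and is disregarded.
The estate is divided into 4 equal shares of 1/4 among Hemant, Eshan, Bhavna, Lakshmi.
Hemant is living and takes 1/4.
Eshan predeceased; the 1/4 allotted to Eshan's branch passes to Eshan's issue by representation.
The 1/4 is divided into 2 equal shares of 1/8 among Vikram, Girish.
Vikram is living and takes 1/8.
Girish is living and takes 1/8.
Bhavna predeceased; the 1/4 allotted to Bhavna's branch passes to Bhavna's issue by representation.
Deepa is the sole taker at this level and receives the full 1/4.
Lakshmi is living and takes 1/4.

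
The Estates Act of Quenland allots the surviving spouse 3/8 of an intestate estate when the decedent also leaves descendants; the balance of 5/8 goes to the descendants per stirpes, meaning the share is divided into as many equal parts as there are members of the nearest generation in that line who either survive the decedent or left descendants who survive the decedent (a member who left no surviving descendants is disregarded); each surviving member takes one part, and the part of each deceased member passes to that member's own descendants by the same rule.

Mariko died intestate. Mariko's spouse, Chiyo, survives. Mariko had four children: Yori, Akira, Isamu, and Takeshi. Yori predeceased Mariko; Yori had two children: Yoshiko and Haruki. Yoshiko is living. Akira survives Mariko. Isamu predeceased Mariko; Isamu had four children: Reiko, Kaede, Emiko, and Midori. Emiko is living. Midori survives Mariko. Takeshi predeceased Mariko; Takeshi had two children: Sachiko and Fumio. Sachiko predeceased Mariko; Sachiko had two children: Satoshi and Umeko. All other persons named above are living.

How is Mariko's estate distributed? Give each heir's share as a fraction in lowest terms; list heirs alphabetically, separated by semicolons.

Akira 5/32; Chiyo 3/8; Emiko 5/128; Fumio 5/64; Haruki 5/64; Kaede 5/128; Midori 5/128; Reiko 5/128; Satoshi 5/128; Umeko 5/128; Yoshiko 5/64

Chiyo, as surviving spouse, takes 3/8.
The remaining 5/8 passes to Mariko's descendants per stirpes.
The 5/8 is divided into 4 equal shares of 5/32 among Yori, Akira, Isamu, Takeshi.
Yori predeceased; the 5/32 allotted to Yori's branch passes to Yori's issue by representation.
The 5/32 is divided into 2 equal shares of 5/64 among Yoshiko, Haruki.
Yoshiko is living and takes 5/64.
Haruki is living and takes 5/64.
Akira is living and takes 5/32.
Isamu predeceased; the 5/32 allotted to Isamu's branch passes to Isamu's issue by representation.
The 5/32 is divided into 4 equal shares of 5/128 among Reiko, Kaede, Emiko, Midori.
Reiko is living and takes 5/128.
Kaede is living and takes 5/128.
Emiko is living and takes 5/128.
Midori is living and takes 5/128.
Takeshi predeceased; the 5/32 allotted to Takeshi's branch passes to Takeshi's issue by representation.
The 5/32 is divided into 2 equal shares of 5/64 among Sachiko, Fumio.
Sachiko predeceased; the 5/64 allotted to Sachiko's branch passes to Sachiko's issue by representation.
The 5/64 is divided into 2 equal shares of 5/128 among Satoshi, Umeko.
Satoshi is living and takes 5/128.
Umeko is living and takes 5/128.
Fumio is living and takes 5/64.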